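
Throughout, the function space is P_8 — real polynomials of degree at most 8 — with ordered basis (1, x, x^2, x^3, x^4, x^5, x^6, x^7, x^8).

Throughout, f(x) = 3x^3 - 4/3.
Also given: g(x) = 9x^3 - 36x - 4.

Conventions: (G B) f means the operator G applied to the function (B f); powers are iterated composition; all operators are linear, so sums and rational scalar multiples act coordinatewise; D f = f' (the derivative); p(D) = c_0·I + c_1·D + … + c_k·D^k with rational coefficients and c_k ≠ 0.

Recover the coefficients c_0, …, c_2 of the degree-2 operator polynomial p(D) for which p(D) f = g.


p(D) = 3·I − 2·D^2, i.e. c_0 = 3, c_1 = 0, c_2 = -2

D^0 f = 3x^3 - 4/3
D^1 f = 9x^2
D^2 f = 18x
matching coefficients of g against c_0 f + c_1 Df + … from the top degree down determines the c_i
solution: c_0 = 3, c_1 = 0, c_2 = -2


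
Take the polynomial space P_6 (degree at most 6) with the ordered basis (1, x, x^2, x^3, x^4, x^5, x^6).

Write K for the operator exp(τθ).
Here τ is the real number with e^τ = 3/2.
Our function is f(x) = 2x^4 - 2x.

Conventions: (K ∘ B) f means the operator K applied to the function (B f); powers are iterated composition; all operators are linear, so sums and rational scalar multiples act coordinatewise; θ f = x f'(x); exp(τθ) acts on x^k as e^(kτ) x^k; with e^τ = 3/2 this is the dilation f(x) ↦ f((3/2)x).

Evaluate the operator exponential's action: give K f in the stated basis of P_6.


g(x) = (81/8)x^4 - 3x

exp(τθ) x^k = e^(kτ) x^k; with e^τ = 3/2 this sends x^k to (3/2)^k x^k
x ↦ 3/2 x
x^4 ↦ 81/16 x^4
applying this coordinatewise to f: exp(τθ) f = (81/8)x^4 - 3x


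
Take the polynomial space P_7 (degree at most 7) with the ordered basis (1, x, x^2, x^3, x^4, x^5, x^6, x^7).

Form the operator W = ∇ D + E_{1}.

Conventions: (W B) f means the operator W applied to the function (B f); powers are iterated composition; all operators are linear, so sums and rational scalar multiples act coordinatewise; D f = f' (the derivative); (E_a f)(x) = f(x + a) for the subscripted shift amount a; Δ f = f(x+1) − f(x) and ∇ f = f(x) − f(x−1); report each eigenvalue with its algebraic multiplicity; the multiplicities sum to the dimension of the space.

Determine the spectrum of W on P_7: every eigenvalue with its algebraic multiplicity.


λ = 1 (multiplicity 8)

image of 1: 1
image of x: x + 1
image of x^2: x^2 + 2x + 3
image of x^3: x^3 + 3x^2 + 9x - 2
image of x^4: x^4 + 4x^3 + 18x^2 - 8x + 5
image of x^5: x^5 + 5x^4 + 30x^3 - 20x^2 + 25x - 4
image of x^6: x^6 + 6x^5 + 45x^4 - 40x^3 + 75x^2 - 24x + 7
image of x^7: x^7 + 7x^6 + 63x^5 - 70x^4 + 175x^3 - 84x^2 + 49x - 6
the matrix is upper triangular; its diagonal is (1, 1, 1, 1, 1, 1, 1, 1)
for a triangular matrix the eigenvalues are the diagonal entries, with algebraic multiplicity their repetition count


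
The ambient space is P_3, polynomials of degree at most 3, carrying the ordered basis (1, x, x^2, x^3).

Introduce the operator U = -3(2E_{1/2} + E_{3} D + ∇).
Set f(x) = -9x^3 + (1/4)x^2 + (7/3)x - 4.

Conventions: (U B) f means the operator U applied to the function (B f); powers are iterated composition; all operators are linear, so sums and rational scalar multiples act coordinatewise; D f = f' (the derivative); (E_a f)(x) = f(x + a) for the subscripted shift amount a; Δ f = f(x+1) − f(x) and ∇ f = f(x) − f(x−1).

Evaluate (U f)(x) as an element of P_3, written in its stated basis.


g(x) = 54x^3 + (483/2)x^2 + 427x + 6093/8

E_{1/2} f = -9x^3 - (53/4)x^2 - (25/6)x - 187/48
(2E_{1/2}) f = -18x^3 - (53/2)x^2 - (25/3)x - 187/24
D f = -27x^2 + (1/2)x + 7/3
E_{3} D f = -27x^2 - (323/2)x - 1435/6
∇ f = -27x^2 + (55/2)x - 83/12
(2E_{1/2} + E_{3} D + ∇) f = -18x^3 - (161/2)x^2 - (427/3)x - 2031/8
(-3(2E_{1/2} + E_{3} D + ∇)) f = 54x^3 + (483/2)x^2 + 427x + 6093/8


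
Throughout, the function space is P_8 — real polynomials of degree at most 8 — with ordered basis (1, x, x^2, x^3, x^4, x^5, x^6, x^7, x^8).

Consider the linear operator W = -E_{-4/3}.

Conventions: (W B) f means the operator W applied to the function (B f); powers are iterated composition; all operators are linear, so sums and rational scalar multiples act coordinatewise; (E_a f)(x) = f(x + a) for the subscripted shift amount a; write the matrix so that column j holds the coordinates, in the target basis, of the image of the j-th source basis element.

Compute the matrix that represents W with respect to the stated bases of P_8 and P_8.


the matrix is [[-1, 4/3, -16/9, 64/27, -256/81, 1024/243, -4096/729, 16384/2187, -65536/6561]; [0, -1, 8/3, -16/3, 256/27, -1280/81, 2048/81, -28672/729, 131072/2187]; [0, 0, -1, 4, -32/3, 640/27, -1280/27, 7168/81, -114688/729]; [0, 0, 0, -1, 16/3, -160/9, 1280/27, -8960/81, 57344/243]; [0, 0, 0, 0, -1, 20/3, -80/3, 2240/27, -17920/81]; [0, 0, 0, 0, 0, -1, 8, -112/3, 3584/27]; [0, 0, 0, 0, 0, 0, -1, 28/3, -448/9]; [0, 0, 0, 0, 0, 0, 0, -1, 32/3]; [0, 0, 0, 0, 0, 0, 0, 0, -1]] (rows listed top to bottom)

image of 1: -1
image of x: -x + 4/3
image of x^2: -x^2 + (8/3)x - 16/9
image of x^3: -x^3 + 4x^2 - (16/3)x + 64/27
image of x^4: -x^4 + (16/3)x^3 - (32/3)x^2 + (256/27)x - 256/81
image of x^5: -x^5 + (20/3)x^4 - (160/9)x^3 + (640/27)x^2 - (1280/81)x + 1024/243
image of x^6: -x^6 + 8x^5 - (80/3)x^4 + (1280/27)x^3 - (1280/27)x^2 + (2048/81)x - 4096/729
image of x^7: -x^7 + (28/3)x^6 - (112/3)x^5 + (2240/27)x^4 - (8960/81)x^3 + (7168/81)x^2 - (28672/729)x + 16384/2187
image of x^8: -x^8 + (32/3)x^7 - (448/9)x^6 + (3584/27)x^5 - (17920/81)x^4 + (57344/243)x^3 - (114688/729)x^2 + (131072/2187)x - 65536/6561
each image's coordinates form column j of the matrix


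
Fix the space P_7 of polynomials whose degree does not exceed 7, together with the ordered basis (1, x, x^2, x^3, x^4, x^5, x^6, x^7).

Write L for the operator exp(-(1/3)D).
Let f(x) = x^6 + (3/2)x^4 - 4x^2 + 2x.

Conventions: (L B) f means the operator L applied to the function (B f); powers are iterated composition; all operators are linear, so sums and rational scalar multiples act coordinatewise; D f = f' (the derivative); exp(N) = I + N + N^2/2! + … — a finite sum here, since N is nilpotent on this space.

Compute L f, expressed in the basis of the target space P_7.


the result is g(x) = x^6 - 2x^5 + (19/6)x^4 - (74/27)x^3 - (76/27)x^2 + (358/81)x - 1591/1458

order-1 term: -2x^5 - 2x^3 + (8/3)x - 2/3
order-2 term: (5/3)x^4 + x^2 - 4/9
order-3 term: -(20/27)x^3 - (2/9)x
order-4 term: (5/27)x^2 + 1/54
order-5 term: -(2/81)x
order-6 term: 1/729
the series for exp(-(1/3)D) f terminates at order 6
exp(-(1/3)D) f = x^6 - 2x^5 + (19/6)x^4 - (74/27)x^3 - (76/27)x^2 + (358/81)x - 1591/1458


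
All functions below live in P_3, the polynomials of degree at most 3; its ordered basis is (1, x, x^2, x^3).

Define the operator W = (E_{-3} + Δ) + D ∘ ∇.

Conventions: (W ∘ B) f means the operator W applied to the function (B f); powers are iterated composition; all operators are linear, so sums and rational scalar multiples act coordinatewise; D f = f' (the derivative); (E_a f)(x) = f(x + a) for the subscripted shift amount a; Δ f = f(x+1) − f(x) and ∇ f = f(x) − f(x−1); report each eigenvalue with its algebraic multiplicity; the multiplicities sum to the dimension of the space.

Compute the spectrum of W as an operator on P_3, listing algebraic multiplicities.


λ = 1 (multiplicity 4)

image of 1: 1
image of x: x - 2
image of x^2: x^2 - 4x + 12
image of x^3: x^3 - 6x^2 + 36x - 29
the matrix is upper triangular; its diagonal is (1, 1, 1, 1)
for a triangular matrix the eigenvalues are the diagonal entries, with algebraic multiplicity their repetition count


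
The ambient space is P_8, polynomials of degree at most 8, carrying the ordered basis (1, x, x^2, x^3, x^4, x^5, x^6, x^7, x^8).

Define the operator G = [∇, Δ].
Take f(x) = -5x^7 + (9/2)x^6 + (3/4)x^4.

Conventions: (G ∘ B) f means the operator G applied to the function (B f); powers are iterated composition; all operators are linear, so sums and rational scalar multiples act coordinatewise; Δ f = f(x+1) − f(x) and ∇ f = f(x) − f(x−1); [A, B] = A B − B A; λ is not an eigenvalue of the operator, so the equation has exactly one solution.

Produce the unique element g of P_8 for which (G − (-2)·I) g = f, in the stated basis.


g(x) = -(5/2)x^7 + (9/4)x^6 + (3/8)x^4

write g with unknown coordinates in the stated basis and equate coefficients in (G − (-2)·I) g = f
solving from the highest basis element down gives g = -(5/2)x^7 + (9/4)x^6 + (3/8)x^4
check: G g = 0
so G g − (-2)·g = -5x^7 + (9/2)x^6 + (3/4)x^4 = f ✓


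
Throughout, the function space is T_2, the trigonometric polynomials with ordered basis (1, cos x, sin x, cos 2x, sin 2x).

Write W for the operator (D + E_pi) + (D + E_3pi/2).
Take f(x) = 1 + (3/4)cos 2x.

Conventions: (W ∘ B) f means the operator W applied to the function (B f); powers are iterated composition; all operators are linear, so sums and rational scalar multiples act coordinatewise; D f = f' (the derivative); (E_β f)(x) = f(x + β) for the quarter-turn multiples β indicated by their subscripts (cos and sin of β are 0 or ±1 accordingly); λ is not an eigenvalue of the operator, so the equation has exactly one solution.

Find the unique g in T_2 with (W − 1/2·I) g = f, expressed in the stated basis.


g(x) = 2/3 - (3/130)cos 2x + (12/65)sin 2x

write g with unknown coordinates in the stated basis and equate coefficients in (W − 1/2·I) g = f
solving from the highest basis element down gives g = 2/3 - (3/130)cos 2x + (12/65)sin 2x
check: W g = 4/3 + (48/65)cos 2x + (6/65)sin 2x
so W g − 1/2·g = 1 + (3/4)cos 2x = f ✓


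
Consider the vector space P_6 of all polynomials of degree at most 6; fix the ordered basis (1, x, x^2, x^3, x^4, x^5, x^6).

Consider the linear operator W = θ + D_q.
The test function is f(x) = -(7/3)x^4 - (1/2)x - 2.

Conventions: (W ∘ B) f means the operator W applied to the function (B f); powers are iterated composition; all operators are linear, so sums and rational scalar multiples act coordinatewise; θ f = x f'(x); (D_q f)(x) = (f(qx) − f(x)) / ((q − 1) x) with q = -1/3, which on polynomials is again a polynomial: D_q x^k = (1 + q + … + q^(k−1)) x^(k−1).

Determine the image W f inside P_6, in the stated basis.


the image equals g(x) = -(28/3)x^4 - (140/81)x^3 - (1/2)x - 1/2

θ f = -(28/3)x^4 - (1/2)x
D_q f = -(140/81)x^3 - 1/2
(θ + D_q) f = -(28/3)x^4 - (140/81)x^3 - (1/2)x - 1/2


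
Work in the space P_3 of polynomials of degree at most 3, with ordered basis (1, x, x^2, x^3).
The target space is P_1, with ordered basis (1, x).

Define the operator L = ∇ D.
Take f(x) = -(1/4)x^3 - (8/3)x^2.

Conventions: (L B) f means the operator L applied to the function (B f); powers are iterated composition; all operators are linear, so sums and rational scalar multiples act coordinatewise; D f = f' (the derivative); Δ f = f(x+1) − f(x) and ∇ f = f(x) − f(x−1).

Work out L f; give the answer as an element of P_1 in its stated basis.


D f = -(3/4)x^2 - (16/3)x
∇ D f = -(3/2)x - 55/12

the image equals g(x) = -(3/2)x - 55/12


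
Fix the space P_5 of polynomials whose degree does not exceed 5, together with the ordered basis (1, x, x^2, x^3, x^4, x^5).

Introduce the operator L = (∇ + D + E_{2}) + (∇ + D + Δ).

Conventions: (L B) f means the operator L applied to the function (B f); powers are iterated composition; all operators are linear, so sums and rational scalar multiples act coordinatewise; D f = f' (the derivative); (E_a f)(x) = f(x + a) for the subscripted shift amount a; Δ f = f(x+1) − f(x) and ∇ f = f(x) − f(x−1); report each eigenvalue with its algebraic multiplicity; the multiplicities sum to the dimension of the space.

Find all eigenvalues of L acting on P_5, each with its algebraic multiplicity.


λ = 1 (multiplicity 6)

image of 1: 1
image of x: x + 7
image of x^2: x^2 + 14x + 3
image of x^3: x^3 + 21x^2 + 9x + 11
image of x^4: x^4 + 28x^3 + 18x^2 + 44x + 15
image of x^5: x^5 + 35x^4 + 30x^3 + 110x^2 + 75x + 35
the matrix is upper triangular; its diagonal is (1, 1, 1, 1, 1, 1)
for a triangular matrix the eigenvalues are the diagonal entries, with algebraic multiplicity their repetition count


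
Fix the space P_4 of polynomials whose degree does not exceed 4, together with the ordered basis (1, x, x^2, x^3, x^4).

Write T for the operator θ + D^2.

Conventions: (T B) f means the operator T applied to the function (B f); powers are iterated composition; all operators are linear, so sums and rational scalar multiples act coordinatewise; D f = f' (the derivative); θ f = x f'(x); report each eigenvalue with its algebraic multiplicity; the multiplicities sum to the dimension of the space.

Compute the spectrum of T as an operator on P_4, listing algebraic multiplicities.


image of 1: 0
image of x: x
image of x^2: 2x^2 + 2
image of x^3: 3x^3 + 6x
image of x^4: 4x^4 + 12x^2
the matrix is upper triangular; its diagonal is (0, 1, 2, 3, 4)
for a triangular matrix the eigenvalues are the diagonal entries, with algebraic multiplicity their repetition count

λ = 0 (multiplicity 1), λ = 1 (multiplicity 1), λ = 2 (multiplicity 1), λ = 3 (multiplicity 1), λ = 4 (multiplicity 1)


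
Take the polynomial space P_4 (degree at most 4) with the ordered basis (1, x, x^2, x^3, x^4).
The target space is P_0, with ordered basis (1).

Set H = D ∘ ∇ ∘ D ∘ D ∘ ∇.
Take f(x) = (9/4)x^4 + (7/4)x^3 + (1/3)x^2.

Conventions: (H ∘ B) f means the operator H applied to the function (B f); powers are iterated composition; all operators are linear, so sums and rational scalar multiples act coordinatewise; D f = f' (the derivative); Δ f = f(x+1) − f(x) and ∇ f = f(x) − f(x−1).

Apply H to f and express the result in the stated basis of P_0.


the image equals g(x) = 0

∇ f = 9x^3 - (33/4)x^2 + (53/12)x - 5/6
D ∇ f = 27x^2 - (33/2)x + 53/12
D D ∇ f = 54x - 33/2
∇ D D ∇ f = 54
D (∇ ∘ D ∘ D) ∇ f = 0


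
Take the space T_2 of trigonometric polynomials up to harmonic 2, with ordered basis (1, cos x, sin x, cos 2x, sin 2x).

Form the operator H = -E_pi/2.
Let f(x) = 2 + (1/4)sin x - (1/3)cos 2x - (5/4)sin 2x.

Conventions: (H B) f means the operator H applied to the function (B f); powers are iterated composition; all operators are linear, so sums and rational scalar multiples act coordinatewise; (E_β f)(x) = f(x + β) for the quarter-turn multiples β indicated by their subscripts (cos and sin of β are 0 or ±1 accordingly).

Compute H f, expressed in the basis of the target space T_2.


E_pi/2 f = 2 + (1/4)cos x + (1/3)cos 2x + (5/4)sin 2x
(-E_pi/2) f = -2 - (1/4)cos x - (1/3)cos 2x - (5/4)sin 2x

the result is g(x) = -2 - (1/4)cos x - (1/3)cos 2x - (5/4)sin 2x


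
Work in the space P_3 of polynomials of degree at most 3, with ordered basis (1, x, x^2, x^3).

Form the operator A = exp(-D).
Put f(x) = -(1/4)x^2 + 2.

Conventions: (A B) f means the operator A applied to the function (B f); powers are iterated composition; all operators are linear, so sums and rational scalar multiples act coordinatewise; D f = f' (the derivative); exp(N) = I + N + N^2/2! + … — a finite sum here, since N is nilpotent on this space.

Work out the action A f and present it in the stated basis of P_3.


order-1 term: (1/2)x
order-2 term: -1/4
the series for exp(-D) f terminates at order 2
exp(-D) f = -(1/4)x^2 + (1/2)x + 7/4

the image equals g(x) = -(1/4)x^2 + (1/2)x + 7/4


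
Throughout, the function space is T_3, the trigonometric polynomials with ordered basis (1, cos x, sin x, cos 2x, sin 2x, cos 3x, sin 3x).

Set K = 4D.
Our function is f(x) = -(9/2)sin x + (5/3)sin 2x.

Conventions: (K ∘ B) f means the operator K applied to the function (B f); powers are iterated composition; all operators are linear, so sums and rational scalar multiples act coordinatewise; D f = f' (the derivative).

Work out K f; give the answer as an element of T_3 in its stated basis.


D f = -(9/2)cos x + (10/3)cos 2x
(4D) f = -18cos x + (40/3)cos 2x

the image equals g(x) = -18cos x + (40/3)cos 2x


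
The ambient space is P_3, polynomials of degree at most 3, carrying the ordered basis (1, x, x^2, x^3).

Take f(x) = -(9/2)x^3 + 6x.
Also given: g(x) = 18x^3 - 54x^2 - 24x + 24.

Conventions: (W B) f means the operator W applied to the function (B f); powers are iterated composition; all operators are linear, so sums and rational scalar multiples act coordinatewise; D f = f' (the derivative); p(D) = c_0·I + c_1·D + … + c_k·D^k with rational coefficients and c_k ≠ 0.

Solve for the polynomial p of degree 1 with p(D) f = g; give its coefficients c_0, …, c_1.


c_0 = -4, c_1 = 4

D^0 f = -(9/2)x^3 + 6x
D^1 f = -(27/2)x^2 + 6
matching coefficients of g against c_0 f + c_1 Df + … from the top degree down determines the c_i
solution: c_0 = -4, c_1 = 4


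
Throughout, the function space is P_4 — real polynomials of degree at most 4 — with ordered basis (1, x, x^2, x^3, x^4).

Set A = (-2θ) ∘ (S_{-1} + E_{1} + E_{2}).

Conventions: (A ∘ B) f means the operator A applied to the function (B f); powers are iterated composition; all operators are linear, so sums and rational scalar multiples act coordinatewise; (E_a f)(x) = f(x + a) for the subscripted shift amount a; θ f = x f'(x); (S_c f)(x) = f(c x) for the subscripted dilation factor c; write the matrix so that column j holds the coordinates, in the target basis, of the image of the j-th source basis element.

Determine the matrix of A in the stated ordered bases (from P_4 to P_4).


the matrix is [[0, 0, 0, 0, 0]; [0, -2, -12, -30, -72]; [0, 0, -12, -36, -120]; [0, 0, 0, -6, -72]; [0, 0, 0, 0, -24]] (rows listed top to bottom)

image of 1: 0
image of x: -2x
image of x^2: -12x^2 - 12x
image of x^3: -6x^3 - 36x^2 - 30x
image of x^4: -24x^4 - 72x^3 - 120x^2 - 72x
each image's coordinates form column j of the matrix


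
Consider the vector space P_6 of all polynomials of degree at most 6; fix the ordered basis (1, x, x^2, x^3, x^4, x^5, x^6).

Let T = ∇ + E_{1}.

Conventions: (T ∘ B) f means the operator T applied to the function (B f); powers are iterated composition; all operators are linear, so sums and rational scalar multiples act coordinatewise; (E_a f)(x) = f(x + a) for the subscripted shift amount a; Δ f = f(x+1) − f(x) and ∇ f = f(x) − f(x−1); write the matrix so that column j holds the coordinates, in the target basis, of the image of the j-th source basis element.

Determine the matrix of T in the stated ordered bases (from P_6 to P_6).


the matrix is [[1, 2, 0, 2, 0, 2, 0]; [0, 1, 4, 0, 8, 0, 12]; [0, 0, 1, 6, 0, 20, 0]; [0, 0, 0, 1, 8, 0, 40]; [0, 0, 0, 0, 1, 10, 0]; [0, 0, 0, 0, 0, 1, 12]; [0, 0, 0, 0, 0, 0, 1]] (rows listed top to bottom)

image of 1: 1
image of x: x + 2
image of x^2: x^2 + 4x
image of x^3: x^3 + 6x^2 + 2
image of x^4: x^4 + 8x^3 + 8x
image of x^5: x^5 + 10x^4 + 20x^2 + 2
image of x^6: x^6 + 12x^5 + 40x^3 + 12x
each image's coordinates form column j of the matrix


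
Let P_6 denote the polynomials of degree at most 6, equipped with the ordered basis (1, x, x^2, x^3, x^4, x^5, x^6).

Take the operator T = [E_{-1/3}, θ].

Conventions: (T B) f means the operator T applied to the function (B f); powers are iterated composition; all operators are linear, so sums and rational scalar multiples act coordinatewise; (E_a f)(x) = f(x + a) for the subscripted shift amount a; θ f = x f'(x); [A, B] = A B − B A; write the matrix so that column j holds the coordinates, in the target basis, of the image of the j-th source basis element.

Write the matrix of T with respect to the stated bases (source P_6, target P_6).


image of 1: 0
image of x: -1/3
image of x^2: -(2/3)x + 2/9
image of x^3: -x^2 + (2/3)x - 1/9
image of x^4: -(4/3)x^3 + (4/3)x^2 - (4/9)x + 4/81
image of x^5: -(5/3)x^4 + (20/9)x^3 - (10/9)x^2 + (20/81)x - 5/243
image of x^6: -2x^5 + (10/3)x^4 - (20/9)x^3 + (20/27)x^2 - (10/81)x + 2/243
each image's coordinates form column j of the matrix

the matrix is [[0, -1/3, 2/9, -1/9, 4/81, -5/243, 2/243]; [0, 0, -2/3, 2/3, -4/9, 20/81, -10/81]; [0, 0, 0, -1, 4/3, -10/9, 20/27]; [0, 0, 0, 0, -4/3, 20/9, -20/9]; [0, 0, 0, 0, 0, -5/3, 10/3]; [0, 0, 0, 0, 0, 0, -2]; [0, 0, 0, 0, 0, 0, 0]] (rows listed top to bottom)


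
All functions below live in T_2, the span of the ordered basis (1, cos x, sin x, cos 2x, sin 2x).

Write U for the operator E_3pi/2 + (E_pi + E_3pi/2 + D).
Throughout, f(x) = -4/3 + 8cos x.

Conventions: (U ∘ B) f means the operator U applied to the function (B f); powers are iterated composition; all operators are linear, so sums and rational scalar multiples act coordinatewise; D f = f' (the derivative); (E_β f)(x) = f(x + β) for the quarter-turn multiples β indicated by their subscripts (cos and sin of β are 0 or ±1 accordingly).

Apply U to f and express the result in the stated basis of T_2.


E_3pi/2 f = -4/3 + 8sin x
E_pi f = -4/3 - 8cos x
E_3pi/2 f = -4/3 + 8sin x
D f = -8sin x
(E_pi + E_3pi/2 + D) f = -8/3 - 8cos x
(E_3pi/2 + (E_pi + E_3pi/2 + D)) f = -4 - 8cos x + 8sin x

g(x) = -4 - 8cos x + 8sin x


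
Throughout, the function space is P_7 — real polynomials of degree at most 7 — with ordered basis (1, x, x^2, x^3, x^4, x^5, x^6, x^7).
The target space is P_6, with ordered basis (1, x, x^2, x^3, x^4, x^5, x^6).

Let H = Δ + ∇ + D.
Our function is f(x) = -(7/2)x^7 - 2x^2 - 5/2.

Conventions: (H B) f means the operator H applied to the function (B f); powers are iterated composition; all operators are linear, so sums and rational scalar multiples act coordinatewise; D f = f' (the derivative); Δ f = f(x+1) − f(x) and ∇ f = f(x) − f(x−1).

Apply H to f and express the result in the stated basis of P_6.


g(x) = -(147/2)x^6 - 245x^4 - 147x^2 - 12x - 7

Δ f = -(49/2)x^6 - (147/2)x^5 - (245/2)x^4 - (245/2)x^3 - (147/2)x^2 - (57/2)x - 11/2
∇ f = -(49/2)x^6 + (147/2)x^5 - (245/2)x^4 + (245/2)x^3 - (147/2)x^2 + (41/2)x - 3/2
D f = -(49/2)x^6 - 4x
(Δ + ∇ + D) f = -(147/2)x^6 - 245x^4 - 147x^2 - 12x - 7


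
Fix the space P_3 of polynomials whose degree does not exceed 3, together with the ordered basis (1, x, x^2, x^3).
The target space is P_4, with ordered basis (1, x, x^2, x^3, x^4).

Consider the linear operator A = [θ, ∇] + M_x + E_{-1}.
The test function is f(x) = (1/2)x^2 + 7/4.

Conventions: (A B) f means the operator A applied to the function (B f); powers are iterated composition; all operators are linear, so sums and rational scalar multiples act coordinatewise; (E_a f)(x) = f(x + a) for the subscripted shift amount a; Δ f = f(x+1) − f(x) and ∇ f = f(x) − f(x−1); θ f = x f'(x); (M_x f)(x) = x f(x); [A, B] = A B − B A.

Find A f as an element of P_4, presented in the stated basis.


the image equals g(x) = (1/2)x^3 + (1/2)x^2 - (1/4)x + 13/4

∇ f = x - 1/2
θ ∇ f = x
θ f = x^2
∇ θ f = 2x - 1
[θ, ∇] f = -x + 1
M_x f = (1/2)x^3 + (7/4)x
E_{-1} f = (1/2)x^2 - x + 9/4
([θ, ∇] + M_x + E_{-1}) f = (1/2)x^3 + (1/2)x^2 - (1/4)x + 13/4


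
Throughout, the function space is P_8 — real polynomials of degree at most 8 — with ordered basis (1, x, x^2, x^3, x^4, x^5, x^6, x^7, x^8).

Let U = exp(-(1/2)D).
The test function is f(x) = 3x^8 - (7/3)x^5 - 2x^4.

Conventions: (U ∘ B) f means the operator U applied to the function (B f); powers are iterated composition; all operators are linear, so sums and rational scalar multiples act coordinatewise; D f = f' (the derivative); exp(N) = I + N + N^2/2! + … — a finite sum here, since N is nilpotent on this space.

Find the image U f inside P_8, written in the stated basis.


order-1 term: -12x^7 + (35/6)x^4 + 4x^3
order-2 term: 21x^6 - (35/6)x^3 - 3x^2
order-3 term: -21x^5 + (35/12)x^2 + x
order-4 term: (105/8)x^4 - (35/48)x - 1/8
order-5 term: -(21/4)x^3 + 7/96
order-6 term: (21/16)x^2
order-7 term: -(3/16)x
order-8 term: 3/256
the series for exp(-(1/2)D) f terminates at order 8
exp(-(1/2)D) f = 3x^8 - 12x^7 + 21x^6 - (70/3)x^5 + (407/24)x^4 - (85/12)x^3 + (59/48)x^2 + (1/12)x - 31/768

the result is g(x) = 3x^8 - 12x^7 + 21x^6 - (70/3)x^5 + (407/24)x^4 - (85/12)x^3 + (59/48)x^2 + (1/12)x - 31/768


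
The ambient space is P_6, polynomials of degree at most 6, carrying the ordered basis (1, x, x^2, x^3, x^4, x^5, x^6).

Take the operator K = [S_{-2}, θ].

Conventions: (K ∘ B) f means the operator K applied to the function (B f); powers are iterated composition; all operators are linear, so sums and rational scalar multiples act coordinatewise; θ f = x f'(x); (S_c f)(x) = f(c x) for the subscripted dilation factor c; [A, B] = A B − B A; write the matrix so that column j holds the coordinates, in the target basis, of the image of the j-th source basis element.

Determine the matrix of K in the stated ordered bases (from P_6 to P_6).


the matrix is [[0, 0, 0, 0, 0, 0, 0]; [0, 0, 0, 0, 0, 0, 0]; [0, 0, 0, 0, 0, 0, 0]; [0, 0, 0, 0, 0, 0, 0]; [0, 0, 0, 0, 0, 0, 0]; [0, 0, 0, 0, 0, 0, 0]; [0, 0, 0, 0, 0, 0, 0]] (rows listed top to bottom)

image of 1: 0
image of x: 0
image of x^2: 0
image of x^3: 0
image of x^4: 0
image of x^5: 0
image of x^6: 0
each image's coordinates form column j of the matrix


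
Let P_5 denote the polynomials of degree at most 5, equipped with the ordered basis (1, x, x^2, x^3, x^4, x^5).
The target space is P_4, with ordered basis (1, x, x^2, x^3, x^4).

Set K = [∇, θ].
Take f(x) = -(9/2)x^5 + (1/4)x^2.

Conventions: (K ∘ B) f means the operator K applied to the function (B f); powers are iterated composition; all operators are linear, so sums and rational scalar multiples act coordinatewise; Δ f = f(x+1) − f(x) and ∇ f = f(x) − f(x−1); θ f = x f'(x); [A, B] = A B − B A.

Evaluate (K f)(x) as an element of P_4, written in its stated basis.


θ f = -(45/2)x^5 + (1/2)x^2
∇ θ f = -(225/2)x^4 + 225x^3 - 225x^2 + (227/2)x - 23
∇ f = -(45/2)x^4 + 45x^3 - 45x^2 + 23x - 19/4
θ ∇ f = -90x^4 + 135x^3 - 90x^2 + 23x
[∇, θ] f = -(45/2)x^4 + 90x^3 - 135x^2 + (181/2)x - 23

g(x) = -(45/2)x^4 + 90x^3 - 135x^2 + (181/2)x - 23


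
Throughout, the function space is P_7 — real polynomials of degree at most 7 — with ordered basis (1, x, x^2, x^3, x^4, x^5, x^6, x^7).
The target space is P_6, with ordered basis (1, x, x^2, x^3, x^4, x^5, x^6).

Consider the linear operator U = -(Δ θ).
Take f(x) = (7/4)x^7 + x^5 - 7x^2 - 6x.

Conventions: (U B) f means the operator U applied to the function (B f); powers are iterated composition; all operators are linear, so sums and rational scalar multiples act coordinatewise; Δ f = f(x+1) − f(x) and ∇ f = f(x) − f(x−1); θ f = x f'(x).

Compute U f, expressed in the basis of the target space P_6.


the image equals g(x) = -(343/4)x^6 - (1029/4)x^5 - (1815/4)x^4 - (1915/4)x^3 - (1229/4)x^2 - (331/4)x + 11/4

θ f = (49/4)x^7 + 5x^5 - 14x^2 - 6x
Δ θ f = (343/4)x^6 + (1029/4)x^5 + (1815/4)x^4 + (1915/4)x^3 + (1229/4)x^2 + (331/4)x - 11/4
(-(Δ θ)) f = -(343/4)x^6 - (1029/4)x^5 - (1815/4)x^4 - (1915/4)x^3 - (1229/4)x^2 - (331/4)x + 11/4


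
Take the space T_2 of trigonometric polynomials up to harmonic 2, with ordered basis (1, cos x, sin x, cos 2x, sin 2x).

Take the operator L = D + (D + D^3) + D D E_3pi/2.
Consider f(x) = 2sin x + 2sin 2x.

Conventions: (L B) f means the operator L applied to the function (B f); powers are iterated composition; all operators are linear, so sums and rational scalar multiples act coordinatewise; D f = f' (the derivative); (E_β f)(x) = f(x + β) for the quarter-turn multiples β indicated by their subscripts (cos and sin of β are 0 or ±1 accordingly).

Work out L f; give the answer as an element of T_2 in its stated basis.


g(x) = 4cos x - 8cos 2x + 8sin 2x

D f = 2cos x + 4cos 2x
D f = 2cos x + 4cos 2x
D f = 2cos x + 4cos 2x
D D f = -2sin x - 8sin 2x
D D D f = -2cos x - 16cos 2x
(D + D^3) f = -12cos 2x
E_3pi/2 f = -2cos x - 2sin 2x
D E_3pi/2 f = 2sin x - 4cos 2x
D D E_3pi/2 f = 2cos x + 8sin 2x
(D + (D + D^3) + D D E_3pi/2) f = 4cos x - 8cos 2x + 8sin 2x


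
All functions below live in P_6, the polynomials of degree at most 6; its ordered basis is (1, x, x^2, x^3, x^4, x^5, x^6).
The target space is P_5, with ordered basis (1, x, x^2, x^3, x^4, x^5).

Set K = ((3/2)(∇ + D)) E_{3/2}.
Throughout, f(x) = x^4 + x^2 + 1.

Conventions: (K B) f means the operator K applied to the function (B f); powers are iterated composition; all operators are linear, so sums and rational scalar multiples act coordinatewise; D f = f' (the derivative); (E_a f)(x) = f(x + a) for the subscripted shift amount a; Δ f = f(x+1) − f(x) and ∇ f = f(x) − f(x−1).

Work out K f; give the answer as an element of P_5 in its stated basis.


the image equals g(x) = 12x^3 + 45x^2 + 66x + 141/4

E_{3/2} f = x^4 + 6x^3 + (29/2)x^2 + (33/2)x + 133/16
∇ E_{3/2} f = 4x^3 + 12x^2 + 15x + 7
D E_{3/2} f = 4x^3 + 18x^2 + 29x + 33/2
(∇ + D) E_{3/2} f = 8x^3 + 30x^2 + 44x + 47/2
((3/2)(∇ + D)) E_{3/2} f = 12x^3 + 45x^2 + 66x + 141/4


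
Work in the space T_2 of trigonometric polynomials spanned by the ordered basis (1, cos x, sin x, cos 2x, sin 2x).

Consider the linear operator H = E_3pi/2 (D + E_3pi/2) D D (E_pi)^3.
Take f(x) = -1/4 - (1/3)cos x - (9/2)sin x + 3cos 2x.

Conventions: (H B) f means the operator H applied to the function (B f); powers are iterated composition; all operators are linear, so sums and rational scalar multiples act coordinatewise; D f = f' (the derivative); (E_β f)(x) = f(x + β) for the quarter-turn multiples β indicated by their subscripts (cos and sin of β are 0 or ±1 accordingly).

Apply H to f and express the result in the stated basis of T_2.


E_pi f = -1/4 + (1/3)cos x + (9/2)sin x + 3cos 2x
E_pi E_pi f = -1/4 - (1/3)cos x - (9/2)sin x + 3cos 2x
E_pi E_pi E_pi f = -1/4 + (1/3)cos x + (9/2)sin x + 3cos 2x
D (E_pi)^3 f = (9/2)cos x - (1/3)sin x - 6sin 2x
D D (E_pi)^3 f = -(1/3)cos x - (9/2)sin x - 12cos 2x
D D D (E_pi)^3 f = -(9/2)cos x + (1/3)sin x + 24sin 2x
E_3pi/2 D D (E_pi)^3 f = (9/2)cos x - (1/3)sin x + 12cos 2x
(D + E_3pi/2) D D (E_pi)^3 f = 12cos 2x + 24sin 2x
E_3pi/2 (D + E_3pi/2) D D (E_pi)^3 f = -12cos 2x - 24sin 2x

g(x) = -12cos 2x - 24sin 2x


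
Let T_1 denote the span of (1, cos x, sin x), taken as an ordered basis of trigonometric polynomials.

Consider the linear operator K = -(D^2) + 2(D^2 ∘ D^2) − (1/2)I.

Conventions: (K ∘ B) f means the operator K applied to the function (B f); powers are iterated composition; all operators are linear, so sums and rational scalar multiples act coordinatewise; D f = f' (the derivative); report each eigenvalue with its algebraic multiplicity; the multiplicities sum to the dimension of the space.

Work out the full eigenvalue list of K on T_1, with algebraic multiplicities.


image of 1: -1/2
image of cos x: (5/2)cos x
image of sin x: (5/2)sin x
the matrix is diagonal; its diagonal is (-1/2, 5/2, 5/2)
for a triangular matrix the eigenvalues are the diagonal entries, with algebraic multiplicity their repetition count

λ = -1/2 (multiplicity 1), λ = 5/2 (multiplicity 2)


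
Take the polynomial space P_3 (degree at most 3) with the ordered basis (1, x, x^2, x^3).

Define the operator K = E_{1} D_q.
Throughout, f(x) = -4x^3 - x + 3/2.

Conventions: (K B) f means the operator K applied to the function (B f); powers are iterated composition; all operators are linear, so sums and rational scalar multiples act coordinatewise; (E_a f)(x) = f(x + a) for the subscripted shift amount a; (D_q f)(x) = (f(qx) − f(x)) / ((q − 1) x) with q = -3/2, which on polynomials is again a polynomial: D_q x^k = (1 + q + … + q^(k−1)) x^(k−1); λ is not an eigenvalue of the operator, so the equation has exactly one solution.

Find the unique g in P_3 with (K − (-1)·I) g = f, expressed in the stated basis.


the image equals g(x) = -4x^3 + 7x^2 + (33/2)x - 9/2

write g with unknown coordinates in the stated basis and equate coefficients in (K − (-1)·I) g = f
solving from the highest basis element down gives g = -4x^3 + 7x^2 + (33/2)x - 9/2
check: K g = -7x^2 - (35/2)x + 6
so K g − (-1)·g = -4x^3 - x + 3/2 = f ✓


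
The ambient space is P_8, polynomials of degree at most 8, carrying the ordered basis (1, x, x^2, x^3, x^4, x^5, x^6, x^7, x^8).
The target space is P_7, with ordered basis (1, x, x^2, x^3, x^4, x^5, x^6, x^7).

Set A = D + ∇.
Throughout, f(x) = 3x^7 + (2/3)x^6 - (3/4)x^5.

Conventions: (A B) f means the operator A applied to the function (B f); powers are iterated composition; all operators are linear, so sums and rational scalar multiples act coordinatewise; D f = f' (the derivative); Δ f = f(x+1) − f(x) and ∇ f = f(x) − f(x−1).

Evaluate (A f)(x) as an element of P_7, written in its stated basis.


D f = 21x^6 + 4x^5 - (15/4)x^4
∇ f = 21x^6 - 59x^5 + (365/4)x^4 - (505/6)x^3 + (91/2)x^2 - (53/4)x + 19/12
(D + ∇) f = 42x^6 - 55x^5 + (175/2)x^4 - (505/6)x^3 + (91/2)x^2 - (53/4)x + 19/12

the image equals g(x) = 42x^6 - 55x^5 + (175/2)x^4 - (505/6)x^3 + (91/2)x^2 - (53/4)x + 19/12


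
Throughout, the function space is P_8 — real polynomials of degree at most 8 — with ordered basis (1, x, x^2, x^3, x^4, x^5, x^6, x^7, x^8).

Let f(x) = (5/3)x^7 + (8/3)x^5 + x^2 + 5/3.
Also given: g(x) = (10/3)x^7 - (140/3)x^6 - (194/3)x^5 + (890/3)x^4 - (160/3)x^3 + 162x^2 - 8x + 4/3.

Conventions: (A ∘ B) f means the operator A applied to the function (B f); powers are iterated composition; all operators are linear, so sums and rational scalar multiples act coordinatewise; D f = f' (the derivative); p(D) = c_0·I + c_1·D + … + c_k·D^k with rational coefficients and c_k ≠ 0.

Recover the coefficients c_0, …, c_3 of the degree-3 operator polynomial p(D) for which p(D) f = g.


c_0 = 2, c_1 = -4, c_2 = -1, c_3 = 1

D^0 f = (5/3)x^7 + (8/3)x^5 + x^2 + 5/3
D^1 f = (35/3)x^6 + (40/3)x^4 + 2x
D^2 f = 70x^5 + (160/3)x^3 + 2
D^3 f = 350x^4 + 160x^2
matching coefficients of g against c_0 f + c_1 Df + … from the top degree down determines the c_i
solution: c_0 = 2, c_1 = -4, c_2 = -1, c_3 = 1


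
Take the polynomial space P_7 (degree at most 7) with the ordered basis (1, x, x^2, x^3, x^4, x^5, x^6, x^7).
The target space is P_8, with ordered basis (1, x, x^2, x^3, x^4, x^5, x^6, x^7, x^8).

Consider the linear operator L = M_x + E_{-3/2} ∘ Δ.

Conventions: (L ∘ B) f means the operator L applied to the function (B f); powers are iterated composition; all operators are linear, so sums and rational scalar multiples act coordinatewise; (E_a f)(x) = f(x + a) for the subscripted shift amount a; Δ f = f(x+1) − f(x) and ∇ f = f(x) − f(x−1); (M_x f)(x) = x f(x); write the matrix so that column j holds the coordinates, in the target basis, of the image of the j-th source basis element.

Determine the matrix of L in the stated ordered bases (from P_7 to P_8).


the matrix is [[0, 1, -2, 13/4, -5, 121/16, -91/8, 1093/64]; [1, 0, 2, -6, 13, -25, 363/8, -637/8]; [0, 1, 0, 3, -12, 65/2, -75, 2541/16]; [0, 0, 1, 0, 4, -20, 65, -175]; [0, 0, 0, 1, 0, 5, -30, 455/4]; [0, 0, 0, 0, 1, 0, 6, -42]; [0, 0, 0, 0, 0, 1, 0, 7]; [0, 0, 0, 0, 0, 0, 1, 0]; [0, 0, 0, 0, 0, 0, 0, 1]] (rows listed top to bottom)

image of 1: x
image of x: x^2 + 1
image of x^2: x^3 + 2x - 2
image of x^3: x^4 + 3x^2 - 6x + 13/4
image of x^4: x^5 + 4x^3 - 12x^2 + 13x - 5
image of x^5: x^6 + 5x^4 - 20x^3 + (65/2)x^2 - 25x + 121/16
image of x^6: x^7 + 6x^5 - 30x^4 + 65x^3 - 75x^2 + (363/8)x - 91/8
image of x^7: x^8 + 7x^6 - 42x^5 + (455/4)x^4 - 175x^3 + (2541/16)x^2 - (637/8)x + 1093/64
each image's coordinates form column j of the matrix


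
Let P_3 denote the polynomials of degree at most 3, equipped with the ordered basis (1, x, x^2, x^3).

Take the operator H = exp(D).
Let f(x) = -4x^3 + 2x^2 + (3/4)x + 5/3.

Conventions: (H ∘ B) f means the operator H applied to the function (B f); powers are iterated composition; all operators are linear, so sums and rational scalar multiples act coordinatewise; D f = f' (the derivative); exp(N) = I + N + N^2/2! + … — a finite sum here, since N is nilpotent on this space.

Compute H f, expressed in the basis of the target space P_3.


order-1 term: -12x^2 + 4x + 3/4
order-2 term: -12x + 2
order-3 term: -4
the series for exp(D) f terminates at order 3
exp(D) f = -4x^3 - 10x^2 - (29/4)x + 5/12

the result is g(x) = -4x^3 - 10x^2 - (29/4)x + 5/12


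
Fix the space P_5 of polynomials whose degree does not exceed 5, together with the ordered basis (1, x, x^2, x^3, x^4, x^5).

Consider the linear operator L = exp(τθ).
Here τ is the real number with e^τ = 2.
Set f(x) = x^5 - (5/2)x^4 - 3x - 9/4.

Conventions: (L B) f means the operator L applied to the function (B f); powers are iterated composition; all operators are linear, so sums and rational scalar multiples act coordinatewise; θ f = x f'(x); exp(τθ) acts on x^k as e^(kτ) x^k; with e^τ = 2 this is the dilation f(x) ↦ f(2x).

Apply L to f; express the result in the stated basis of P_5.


exp(τθ) x^k = e^(kτ) x^k; with e^τ = 2 this sends x^k to 2^k x^k
x ↦ 2 x
x^4 ↦ 16 x^4
x^5 ↦ 32 x^5
applying this coordinatewise to f: exp(τθ) f = 32x^5 - 40x^4 - 6x - 9/4

g(x) = 32x^5 - 40x^4 - 6x - 9/4


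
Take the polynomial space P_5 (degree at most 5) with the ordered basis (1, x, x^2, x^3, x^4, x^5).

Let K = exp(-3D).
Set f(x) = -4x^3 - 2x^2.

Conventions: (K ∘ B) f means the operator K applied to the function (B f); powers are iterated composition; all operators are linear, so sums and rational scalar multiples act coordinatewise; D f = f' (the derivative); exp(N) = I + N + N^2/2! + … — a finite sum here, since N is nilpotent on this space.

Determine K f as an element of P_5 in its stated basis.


order-1 term: 36x^2 + 12x
order-2 term: -108x - 18
order-3 term: 108
the series for exp(-3D) f terminates at order 3
exp(-3D) f = -4x^3 + 34x^2 - 96x + 90

g(x) = -4x^3 + 34x^2 - 96x + 90


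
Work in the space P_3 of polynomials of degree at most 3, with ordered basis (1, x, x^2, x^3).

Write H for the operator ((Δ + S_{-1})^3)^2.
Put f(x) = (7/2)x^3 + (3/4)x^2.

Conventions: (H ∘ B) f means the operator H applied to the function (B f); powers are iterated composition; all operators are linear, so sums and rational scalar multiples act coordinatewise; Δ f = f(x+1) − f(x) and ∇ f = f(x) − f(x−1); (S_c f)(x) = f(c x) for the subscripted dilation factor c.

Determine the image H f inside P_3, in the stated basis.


Δ f = (21/2)x^2 + 12x + 17/4
S_{-1} f = -(7/2)x^3 + (3/4)x^2
(Δ + S_{-1}) f = -(7/2)x^3 + (45/4)x^2 + 12x + 17/4
Δ (Δ + S_{-1}) f = -(21/2)x^2 + 12x + 79/4
S_{-1} (Δ + S_{-1}) f = (7/2)x^3 + (45/4)x^2 - 12x + 17/4
(Δ + S_{-1}) (Δ + S_{-1}) f = (7/2)x^3 + (3/4)x^2 + 24
Δ (Δ + S_{-1}) (Δ + S_{-1}) f = (21/2)x^2 + 12x + 17/4
S_{-1} (Δ + S_{-1}) (Δ + S_{-1}) f = -(7/2)x^3 + (3/4)x^2 + 24
(Δ + S_{-1}) (Δ + S_{-1}) (Δ + S_{-1}) f = -(7/2)x^3 + (45/4)x^2 + 12x + 113/4
Δ (Δ + S_{-1})^3 f = -(21/2)x^2 + 12x + 79/4
S_{-1} (Δ + S_{-1})^3 f = (7/2)x^3 + (45/4)x^2 - 12x + 113/4
(Δ + S_{-1}) (Δ + S_{-1})^3 f = (7/2)x^3 + (3/4)x^2 + 48
Δ (Δ + S_{-1}) (Δ + S_{-1})^3 f = (21/2)x^2 + 12x + 17/4
S_{-1} (Δ + S_{-1}) (Δ + S_{-1})^3 f = -(7/2)x^3 + (3/4)x^2 + 48
(Δ + S_{-1}) (Δ + S_{-1}) (Δ + S_{-1})^3 f = -(7/2)x^3 + (45/4)x^2 + 12x + 209/4
Δ (Δ + S_{-1}) (Δ + S_{-1}) (Δ + S_{-1})^3 f = -(21/2)x^2 + 12x + 79/4
S_{-1} (Δ + S_{-1}) (Δ + S_{-1}) (Δ + S_{-1})^3 f = (7/2)x^3 + (45/4)x^2 - 12x + 209/4
(Δ + S_{-1}) (Δ + S_{-1}) (Δ + S_{-1}) (Δ + S_{-1})^3 f = (7/2)x^3 + (3/4)x^2 + 72

g(x) = (7/2)x^3 + (3/4)x^2 + 72


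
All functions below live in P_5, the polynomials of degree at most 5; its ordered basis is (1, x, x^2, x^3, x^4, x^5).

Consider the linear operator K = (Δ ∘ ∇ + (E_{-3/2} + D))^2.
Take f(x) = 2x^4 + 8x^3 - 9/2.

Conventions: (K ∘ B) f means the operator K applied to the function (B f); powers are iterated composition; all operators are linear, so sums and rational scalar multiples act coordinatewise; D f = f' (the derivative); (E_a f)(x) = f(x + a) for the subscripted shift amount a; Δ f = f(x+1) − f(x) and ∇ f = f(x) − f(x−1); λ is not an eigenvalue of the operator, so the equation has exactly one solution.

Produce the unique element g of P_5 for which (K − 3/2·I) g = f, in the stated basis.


write g with unknown coordinates in the stated basis and equate coefficients in (K − 3/2·I) g = f
solving from the highest basis element down gives g = -4x^4 + 16x^3 - 528x^2 + 3600x - 18407
check: K g = -4x^4 + 32x^3 - 792x^2 + 5400x - 27615
so K g − 3/2·g = 2x^4 + 8x^3 - 9/2 = f ✓

the result is g(x) = -4x^4 + 16x^3 - 528x^2 + 3600x - 18407
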